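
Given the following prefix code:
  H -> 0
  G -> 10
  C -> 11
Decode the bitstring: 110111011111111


Decoding step by step:
Bits 11 -> C
Bits 0 -> H
Bits 11 -> C
Bits 10 -> G
Bits 11 -> C
Bits 11 -> C
Bits 11 -> C
Bits 11 -> C


Decoded message: CHCGCCCC


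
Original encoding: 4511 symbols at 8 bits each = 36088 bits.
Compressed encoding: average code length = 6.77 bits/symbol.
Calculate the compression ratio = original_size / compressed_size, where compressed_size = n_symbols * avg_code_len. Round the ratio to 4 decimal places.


original_size = n_symbols * orig_bits = 4511 * 8 = 36088 bits
compressed_size = n_symbols * avg_code_len = 4511 * 6.77 = 30539.47 bits
ratio = original_size / compressed_size = 36088 / 30539.47 = 1.1817

Compression ratio = 1.1817


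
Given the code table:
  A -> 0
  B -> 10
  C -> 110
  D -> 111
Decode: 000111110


Decoding:
0 -> A
0 -> A
0 -> A
111 -> D
110 -> C


Result: AAADC


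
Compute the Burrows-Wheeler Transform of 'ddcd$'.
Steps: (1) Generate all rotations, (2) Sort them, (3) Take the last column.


Rotations (sorted):
  0: $ddcd -> last char: d
  1: cd$dd -> last char: d
  2: d$ddc -> last char: c
  3: dcd$d -> last char: d
  4: ddcd$ -> last char: $


BWT = ddcd$


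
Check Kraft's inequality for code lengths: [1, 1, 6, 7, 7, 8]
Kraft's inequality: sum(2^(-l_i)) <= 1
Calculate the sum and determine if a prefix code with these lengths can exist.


Sum = 2^(-1) + 2^(-1) + 2^(-6) + 2^(-7) + 2^(-7) + 2^(-8)
    = 0.5 + 0.5 + 0.015625 + 0.0078125 + 0.0078125 + 0.00390625
    = 265/256 = 1.03515625
Since 1.03515625 > 1, Kraft's inequality is NOT satisfied.
A prefix code with these lengths CANNOT exist.

Kraft sum = 1.03515625. Not satisfied.


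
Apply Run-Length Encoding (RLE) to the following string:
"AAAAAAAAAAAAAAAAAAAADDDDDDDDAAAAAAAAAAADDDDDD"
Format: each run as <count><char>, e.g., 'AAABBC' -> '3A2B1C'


Scanning runs left to right:
  i=0: run of 'A' x 20 -> '20A'
  i=20: run of 'D' x 8 -> '8D'
  i=28: run of 'A' x 11 -> '11A'
  i=39: run of 'D' x 6 -> '6D'

RLE = 20A8D11A6D


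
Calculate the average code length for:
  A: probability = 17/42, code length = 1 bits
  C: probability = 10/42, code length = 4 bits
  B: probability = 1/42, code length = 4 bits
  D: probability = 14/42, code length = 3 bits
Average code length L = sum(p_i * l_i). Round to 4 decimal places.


Weighted contributions p_i * l_i:
  A: (17/42) * 1 = 17/42
  C: (10/42) * 4 = 40/42
  B: (1/42) * 4 = 4/42
  D: (14/42) * 3 = 42/42
Sum = (17 + 40 + 4 + 42)/42 = 103/42

L = 103/42 = 2.4524 bits/symbol


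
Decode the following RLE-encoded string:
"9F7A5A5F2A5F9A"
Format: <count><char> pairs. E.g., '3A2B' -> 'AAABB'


Expanding each <count><char> pair:
  9F -> 'FFFFFFFFF'
  7A -> 'AAAAAAA'
  5A -> 'AAAAA'
  5F -> 'FFFFF'
  2A -> 'AA'
  5F -> 'FFFFF'
  9A -> 'AAAAAAAAA'

Decoded = FFFFFFFFFAAAAAAAAAAAAFFFFFAAFFFFFAAAAAAAAA


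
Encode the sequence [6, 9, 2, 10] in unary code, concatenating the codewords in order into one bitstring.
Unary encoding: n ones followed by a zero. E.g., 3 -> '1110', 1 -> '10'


Encode each number as n ones followed by a terminating 0:
  6 -> 1111110 (7 bits)
  9 -> 1111111110 (10 bits)
  2 -> 110 (3 bits)
  10 -> 11111111110 (11 bits)
Total length = 7 + 10 + 3 + 11 = 31 bits.

Unary([6, 9, 2, 10]) = 1111110111111111011011111111110 (31 bits)


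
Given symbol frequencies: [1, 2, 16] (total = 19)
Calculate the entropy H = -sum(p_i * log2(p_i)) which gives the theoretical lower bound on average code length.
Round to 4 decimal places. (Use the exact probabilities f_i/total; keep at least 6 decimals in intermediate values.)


Per-symbol terms -p_i * log2(p_i) with p_i = f_i/19:
  p = 1/19 = 0.052632: log2(p) = -4.247928, -p*log2(p) = 0.223575
  p = 2/19 = 0.105263: log2(p) = -3.247928, -p*log2(p) = 0.341887
  p = 16/19 = 0.842105: log2(p) = -0.247928, -p*log2(p) = 0.208781
H = 0.223575 + 0.341887 + 0.208781 = 0.774243

H = 0.7742 bits/symbol


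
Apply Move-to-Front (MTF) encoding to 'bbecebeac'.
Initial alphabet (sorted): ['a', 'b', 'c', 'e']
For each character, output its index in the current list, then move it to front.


MTF encoding:
'b': index 1 in ['a', 'b', 'c', 'e'] -> ['b', 'a', 'c', 'e']
'b': index 0 in ['b', 'a', 'c', 'e'] -> ['b', 'a', 'c', 'e']
'e': index 3 in ['b', 'a', 'c', 'e'] -> ['e', 'b', 'a', 'c']
'c': index 3 in ['e', 'b', 'a', 'c'] -> ['c', 'e', 'b', 'a']
'e': index 1 in ['c', 'e', 'b', 'a'] -> ['e', 'c', 'b', 'a']
'b': index 2 in ['e', 'c', 'b', 'a'] -> ['b', 'e', 'c', 'a']
'e': index 1 in ['b', 'e', 'c', 'a'] -> ['e', 'b', 'c', 'a']
'a': index 3 in ['e', 'b', 'c', 'a'] -> ['a', 'e', 'b', 'c']
'c': index 3 in ['a', 'e', 'b', 'c'] -> ['c', 'a', 'e', 'b']


Output: [1, 0, 3, 3, 1, 2, 1, 3, 3]


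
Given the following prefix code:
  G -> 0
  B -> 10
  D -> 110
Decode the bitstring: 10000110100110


Decoding step by step:
Bits 10 -> B
Bits 0 -> G
Bits 0 -> G
Bits 0 -> G
Bits 110 -> D
Bits 10 -> B
Bits 0 -> G
Bits 110 -> D


Decoded message: BGGGDBGD


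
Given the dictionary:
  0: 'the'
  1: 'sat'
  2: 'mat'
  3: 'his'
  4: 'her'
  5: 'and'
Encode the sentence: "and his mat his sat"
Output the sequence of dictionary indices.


Look up each word in the dictionary:
  'and' -> 5
  'his' -> 3
  'mat' -> 2
  'his' -> 3
  'sat' -> 1

Encoded: [5, 3, 2, 3, 1]


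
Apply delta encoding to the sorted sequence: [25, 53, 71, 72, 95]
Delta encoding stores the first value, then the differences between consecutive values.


First value: 25
Deltas:
  53 - 25 = 28
  71 - 53 = 18
  72 - 71 = 1
  95 - 72 = 23


Delta encoded: [25, 28, 18, 1, 23]


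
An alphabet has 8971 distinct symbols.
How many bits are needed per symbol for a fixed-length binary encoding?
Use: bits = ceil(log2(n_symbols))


log2(8971) = 13.1311
Bracket: 2^13 = 8192 < 8971 <= 2^14 = 16384
So ceil(log2(8971)) = 14

bits = ceil(log2(8971)) = ceil(13.1311) = 14 bits


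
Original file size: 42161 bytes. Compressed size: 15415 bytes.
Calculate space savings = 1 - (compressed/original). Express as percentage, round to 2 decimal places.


ratio = compressed/original = 15415/42161 = 0.365622
savings = 1 - ratio = 1 - 0.365622 = 0.634378
as a percentage: 0.634378 * 100 = 63.44%

Space savings = 1 - 15415/42161 = 63.44%


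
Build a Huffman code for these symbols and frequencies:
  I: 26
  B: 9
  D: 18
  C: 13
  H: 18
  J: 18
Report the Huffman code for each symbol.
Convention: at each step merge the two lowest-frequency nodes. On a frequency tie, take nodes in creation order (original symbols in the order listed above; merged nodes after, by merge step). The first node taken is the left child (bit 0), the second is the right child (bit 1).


Huffman tree construction:
Step 1: Merge B(9) + C(13) = 22
Step 2: Merge D(18) + H(18) = 36
Step 3: Merge J(18) + (B+C)(22) = 40
Step 4: Merge I(26) + (D+H)(36) = 62
Step 5: Merge (J+(B+C))(40) + (I+(D+H))(62) = 102
Read each symbol's code off the tree from the root (left child = 0, right child = 1).

Codes:
  I: 10 (length 2)
  B: 010 (length 3)
  D: 110 (length 3)
  C: 011 (length 3)
  H: 111 (length 3)
  J: 00 (length 2)
Average code length: 262/102 = 2.5686 bits/symbol


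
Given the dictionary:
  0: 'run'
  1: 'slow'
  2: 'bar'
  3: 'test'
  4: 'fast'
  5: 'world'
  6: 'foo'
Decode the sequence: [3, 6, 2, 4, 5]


Look up each index in the dictionary:
  3 -> 'test'
  6 -> 'foo'
  2 -> 'bar'
  4 -> 'fast'
  5 -> 'world'

Decoded: "test foo bar fast world"


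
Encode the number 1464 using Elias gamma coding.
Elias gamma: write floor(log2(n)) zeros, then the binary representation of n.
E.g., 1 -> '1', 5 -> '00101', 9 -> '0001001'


num_bits = floor(log2(1464)) + 1 = 11
leading_zeros = num_bits - 1 = 10
binary(1464) = 10110111000

Elias gamma(1464) = '0000000000' + '10110111000' = 000000000010110111000 (21 bits)


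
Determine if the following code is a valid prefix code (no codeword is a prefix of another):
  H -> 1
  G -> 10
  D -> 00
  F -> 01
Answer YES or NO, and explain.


Checking each pair (does one codeword prefix another?):
  H='1' vs G='10': prefix -- VIOLATION

NO -- this is NOT a valid prefix code. H (1) is a prefix of G (10).


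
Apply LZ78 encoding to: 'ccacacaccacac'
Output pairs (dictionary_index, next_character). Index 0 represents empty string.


LZ78 encoding steps:
Dictionary: {0: ''}
Step 1: w='' (idx 0), next='c' -> output (0, 'c'), add 'c' as idx 1
Step 2: w='c' (idx 1), next='a' -> output (1, 'a'), add 'ca' as idx 2
Step 3: w='ca' (idx 2), next='c' -> output (2, 'c'), add 'cac' as idx 3
Step 4: w='' (idx 0), next='a' -> output (0, 'a'), add 'a' as idx 4
Step 5: w='c' (idx 1), next='c' -> output (1, 'c'), add 'cc' as idx 5
Step 6: w='a' (idx 4), next='c' -> output (4, 'c'), add 'ac' as idx 6
Step 7: w='ac' (idx 6), end of input -> output (6, '')


Encoded: [(0, 'c'), (1, 'a'), (2, 'c'), (0, 'a'), (1, 'c'), (4, 'c'), (6, '')]


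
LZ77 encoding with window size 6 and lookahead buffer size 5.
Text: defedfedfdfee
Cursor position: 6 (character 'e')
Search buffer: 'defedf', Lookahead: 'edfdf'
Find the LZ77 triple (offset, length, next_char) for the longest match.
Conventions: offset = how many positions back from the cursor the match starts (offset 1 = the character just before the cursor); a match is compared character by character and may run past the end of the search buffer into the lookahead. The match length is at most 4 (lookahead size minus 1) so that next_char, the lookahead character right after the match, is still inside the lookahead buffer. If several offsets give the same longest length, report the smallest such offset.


Try each offset into the search buffer:
  offset=1 (pos 5, char 'f'): match length 0
  offset=2 (pos 4, char 'd'): match length 0
  offset=3 (pos 3, char 'e'): match length 3
  offset=4 (pos 2, char 'f'): match length 0
  offset=5 (pos 1, char 'e'): match length 1
  offset=6 (pos 0, char 'd'): match length 0
Longest match has length 3 at offset 3.
next_char = character at position 6 + 3 = 9 -> 'd'

Best match: offset=3, length=3 (matching 'edf' starting at position 3)
LZ77 triple: (3, 3, 'd')


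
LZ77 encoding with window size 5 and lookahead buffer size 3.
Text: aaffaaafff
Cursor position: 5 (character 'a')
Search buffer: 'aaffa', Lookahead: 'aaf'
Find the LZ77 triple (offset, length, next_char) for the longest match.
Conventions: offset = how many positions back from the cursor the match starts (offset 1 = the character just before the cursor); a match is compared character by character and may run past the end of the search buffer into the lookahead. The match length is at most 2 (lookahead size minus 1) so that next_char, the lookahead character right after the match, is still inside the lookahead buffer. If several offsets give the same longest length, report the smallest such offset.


Try each offset into the search buffer:
  offset=1 (pos 4, char 'a'): match length 2
  offset=2 (pos 3, char 'f'): match length 0
  offset=3 (pos 2, char 'f'): match length 0
  offset=4 (pos 1, char 'a'): match length 1
  offset=5 (pos 0, char 'a'): match length 2
Longest match has length 2, found at offsets 1, 5; take the smallest, offset 1.
next_char = character at position 5 + 2 = 7 -> 'f'

Best match: offset=1, length=2 (matching 'aa' starting at position 4)
LZ77 triple: (1, 2, 'f')


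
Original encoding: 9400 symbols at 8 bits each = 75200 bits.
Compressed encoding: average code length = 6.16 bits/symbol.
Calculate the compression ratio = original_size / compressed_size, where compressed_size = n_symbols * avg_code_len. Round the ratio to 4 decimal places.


original_size = n_symbols * orig_bits = 9400 * 8 = 75200 bits
compressed_size = n_symbols * avg_code_len = 9400 * 6.16 = 57904.0 bits
ratio = original_size / compressed_size = 75200 / 57904.0 = 1.2987

Compression ratio = 1.2987


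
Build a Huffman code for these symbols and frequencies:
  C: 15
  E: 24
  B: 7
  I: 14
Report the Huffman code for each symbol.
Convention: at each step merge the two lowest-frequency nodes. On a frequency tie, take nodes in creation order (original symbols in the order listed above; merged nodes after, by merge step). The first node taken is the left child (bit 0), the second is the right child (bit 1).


Huffman tree construction:
Step 1: Merge B(7) + I(14) = 21
Step 2: Merge C(15) + (B+I)(21) = 36
Step 3: Merge E(24) + (C+(B+I))(36) = 60
Read each symbol's code off the tree from the root (left child = 0, right child = 1).

Codes:
  C: 10 (length 2)
  E: 0 (length 1)
  B: 110 (length 3)
  I: 111 (length 3)
Average code length: 117/60 = 1.9500 bits/symbol


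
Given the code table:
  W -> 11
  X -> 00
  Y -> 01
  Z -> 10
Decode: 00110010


Decoding:
00 -> X
11 -> W
00 -> X
10 -> Z


Result: XWXZ


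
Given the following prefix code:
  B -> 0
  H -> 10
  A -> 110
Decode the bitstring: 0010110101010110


Decoding step by step:
Bits 0 -> B
Bits 0 -> B
Bits 10 -> H
Bits 110 -> A
Bits 10 -> H
Bits 10 -> H
Bits 10 -> H
Bits 110 -> A


Decoded message: BBHAHHHA


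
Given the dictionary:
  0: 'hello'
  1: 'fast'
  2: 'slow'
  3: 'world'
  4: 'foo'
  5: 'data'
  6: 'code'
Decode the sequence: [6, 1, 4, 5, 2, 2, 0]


Look up each index in the dictionary:
  6 -> 'code'
  1 -> 'fast'
  4 -> 'foo'
  5 -> 'data'
  2 -> 'slow'
  2 -> 'slow'
  0 -> 'hello'

Decoded: "code fast foo data slow slow hello"


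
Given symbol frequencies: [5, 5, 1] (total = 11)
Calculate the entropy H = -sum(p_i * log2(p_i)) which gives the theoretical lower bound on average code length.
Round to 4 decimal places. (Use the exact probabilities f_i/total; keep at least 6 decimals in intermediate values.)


Per-symbol terms -p_i * log2(p_i) with p_i = f_i/11:
  p = 5/11 = 0.454545: log2(p) = -1.137504, -p*log2(p) = 0.517047
  p = 5/11 = 0.454545: log2(p) = -1.137504, -p*log2(p) = 0.517047
  p = 1/11 = 0.090909: log2(p) = -3.459432, -p*log2(p) = 0.314494
H = 0.517047 + 0.517047 + 0.314494 = 1.348588

H = 1.3486 bits/symbol


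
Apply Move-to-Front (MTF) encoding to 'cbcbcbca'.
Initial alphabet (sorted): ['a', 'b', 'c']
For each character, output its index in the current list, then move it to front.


MTF encoding:
'c': index 2 in ['a', 'b', 'c'] -> ['c', 'a', 'b']
'b': index 2 in ['c', 'a', 'b'] -> ['b', 'c', 'a']
'c': index 1 in ['b', 'c', 'a'] -> ['c', 'b', 'a']
'b': index 1 in ['c', 'b', 'a'] -> ['b', 'c', 'a']
'c': index 1 in ['b', 'c', 'a'] -> ['c', 'b', 'a']
'b': index 1 in ['c', 'b', 'a'] -> ['b', 'c', 'a']
'c': index 1 in ['b', 'c', 'a'] -> ['c', 'b', 'a']
'a': index 2 in ['c', 'b', 'a'] -> ['a', 'c', 'b']


Output: [2, 2, 1, 1, 1, 1, 1, 2]


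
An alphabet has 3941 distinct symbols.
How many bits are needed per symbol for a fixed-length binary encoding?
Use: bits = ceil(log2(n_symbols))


log2(3941) = 11.9443
Bracket: 2^11 = 2048 < 3941 <= 2^12 = 4096
So ceil(log2(3941)) = 12

bits = ceil(log2(3941)) = ceil(11.9443) = 12 bits


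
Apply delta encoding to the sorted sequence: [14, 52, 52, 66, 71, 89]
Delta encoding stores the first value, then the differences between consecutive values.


First value: 14
Deltas:
  52 - 14 = 38
  52 - 52 = 0
  66 - 52 = 14
  71 - 66 = 5
  89 - 71 = 18


Delta encoded: [14, 38, 0, 14, 5, 18]


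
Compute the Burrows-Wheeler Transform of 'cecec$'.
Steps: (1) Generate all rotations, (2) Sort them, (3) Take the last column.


Rotations (sorted):
  0: $cecec -> last char: c
  1: c$cece -> last char: e
  2: cec$ce -> last char: e
  3: cecec$ -> last char: $
  4: ec$cec -> last char: c
  5: ecec$c -> last char: c


BWT = cee$cc


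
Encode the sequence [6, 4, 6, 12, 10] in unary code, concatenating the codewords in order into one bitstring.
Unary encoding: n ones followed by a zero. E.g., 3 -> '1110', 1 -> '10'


Encode each number as n ones followed by a terminating 0:
  6 -> 1111110 (7 bits)
  4 -> 11110 (5 bits)
  6 -> 1111110 (7 bits)
  12 -> 1111111111110 (13 bits)
  10 -> 11111111110 (11 bits)
Total length = 7 + 5 + 7 + 13 + 11 = 43 bits.

Unary([6, 4, 6, 12, 10]) = 1111110111101111110111111111111011111111110 (43 bits)


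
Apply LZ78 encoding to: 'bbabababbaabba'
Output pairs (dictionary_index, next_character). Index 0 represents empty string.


LZ78 encoding steps:
Dictionary: {0: ''}
Step 1: w='' (idx 0), next='b' -> output (0, 'b'), add 'b' as idx 1
Step 2: w='b' (idx 1), next='a' -> output (1, 'a'), add 'ba' as idx 2
Step 3: w='ba' (idx 2), next='b' -> output (2, 'b'), add 'bab' as idx 3
Step 4: w='' (idx 0), next='a' -> output (0, 'a'), add 'a' as idx 4
Step 5: w='b' (idx 1), next='b' -> output (1, 'b'), add 'bb' as idx 5
Step 6: w='a' (idx 4), next='a' -> output (4, 'a'), add 'aa' as idx 6
Step 7: w='bb' (idx 5), next='a' -> output (5, 'a'), add 'bba' as idx 7


Encoded: [(0, 'b'), (1, 'a'), (2, 'b'), (0, 'a'), (1, 'b'), (4, 'a'), (5, 'a')]


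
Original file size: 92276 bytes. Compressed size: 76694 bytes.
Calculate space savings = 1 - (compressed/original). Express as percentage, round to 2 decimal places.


ratio = compressed/original = 76694/92276 = 0.831137
savings = 1 - ratio = 1 - 0.831137 = 0.168863
as a percentage: 0.168863 * 100 = 16.89%

Space savings = 1 - 76694/92276 = 16.89%


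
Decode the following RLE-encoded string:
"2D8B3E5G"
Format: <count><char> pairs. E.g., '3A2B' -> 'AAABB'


Expanding each <count><char> pair:
  2D -> 'DD'
  8B -> 'BBBBBBBB'
  3E -> 'EEE'
  5G -> 'GGGGG'

Decoded = DDBBBBBBBBEEEGGGGG


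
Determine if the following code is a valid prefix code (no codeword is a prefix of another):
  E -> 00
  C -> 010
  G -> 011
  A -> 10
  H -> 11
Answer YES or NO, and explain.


Checking each pair (does one codeword prefix another?):
  E='00' vs C='010': no prefix
  E='00' vs G='011': no prefix
  E='00' vs A='10': no prefix
  E='00' vs H='11': no prefix
  C='010' vs E='00': no prefix
  C='010' vs G='011': no prefix
  C='010' vs A='10': no prefix
  C='010' vs H='11': no prefix
  G='011' vs E='00': no prefix
  G='011' vs C='010': no prefix
  G='011' vs A='10': no prefix
  G='011' vs H='11': no prefix
  A='10' vs E='00': no prefix
  A='10' vs C='010': no prefix
  A='10' vs G='011': no prefix
  A='10' vs H='11': no prefix
  H='11' vs E='00': no prefix
  H='11' vs C='010': no prefix
  H='11' vs G='011': no prefix
  H='11' vs A='10': no prefix
No violation found over all pairs.

YES -- this is a valid prefix code. No codeword is a prefix of any other codeword.


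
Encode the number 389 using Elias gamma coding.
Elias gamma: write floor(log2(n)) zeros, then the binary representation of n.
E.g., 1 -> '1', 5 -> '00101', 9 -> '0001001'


num_bits = floor(log2(389)) + 1 = 9
leading_zeros = num_bits - 1 = 8
binary(389) = 110000101

Elias gamma(389) = '00000000' + '110000101' = 00000000110000101 (17 bits)


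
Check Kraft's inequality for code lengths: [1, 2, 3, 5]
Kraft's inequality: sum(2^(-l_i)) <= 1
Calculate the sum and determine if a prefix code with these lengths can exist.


Sum = 2^(-1) + 2^(-2) + 2^(-3) + 2^(-5)
    = 0.5 + 0.25 + 0.125 + 0.03125
    = 29/32 = 0.90625
Since 0.90625 <= 1, Kraft's inequality IS satisfied.
A prefix code with these lengths CAN exist.

Kraft sum = 0.90625. Satisfied.


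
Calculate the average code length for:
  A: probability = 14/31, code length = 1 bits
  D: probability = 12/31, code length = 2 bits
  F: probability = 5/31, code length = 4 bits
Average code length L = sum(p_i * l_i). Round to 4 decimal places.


Weighted contributions p_i * l_i:
  A: (14/31) * 1 = 14/31
  D: (12/31) * 2 = 24/31
  F: (5/31) * 4 = 20/31
Sum = (14 + 24 + 20)/31 = 58/31

L = 58/31 = 1.8710 bits/symbol


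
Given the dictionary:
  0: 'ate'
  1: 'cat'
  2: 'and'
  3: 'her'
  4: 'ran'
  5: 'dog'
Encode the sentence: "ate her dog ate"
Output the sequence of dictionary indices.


Look up each word in the dictionary:
  'ate' -> 0
  'her' -> 3
  'dog' -> 5
  'ate' -> 0

Encoded: [0, 3, 5, 0]


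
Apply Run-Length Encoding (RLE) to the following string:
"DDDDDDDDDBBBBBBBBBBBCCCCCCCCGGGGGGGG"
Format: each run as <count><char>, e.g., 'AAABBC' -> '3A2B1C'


Scanning runs left to right:
  i=0: run of 'D' x 9 -> '9D'
  i=9: run of 'B' x 11 -> '11B'
  i=20: run of 'C' x 8 -> '8C'
  i=28: run of 'G' x 8 -> '8G'

RLE = 9D11B8C8G


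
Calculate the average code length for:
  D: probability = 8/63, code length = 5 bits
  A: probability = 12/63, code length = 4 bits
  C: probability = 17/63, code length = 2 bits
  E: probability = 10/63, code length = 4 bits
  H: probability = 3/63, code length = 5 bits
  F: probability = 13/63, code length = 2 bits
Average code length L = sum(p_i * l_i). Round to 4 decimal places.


Weighted contributions p_i * l_i:
  D: (8/63) * 5 = 40/63
  A: (12/63) * 4 = 48/63
  C: (17/63) * 2 = 34/63
  E: (10/63) * 4 = 40/63
  H: (3/63) * 5 = 15/63
  F: (13/63) * 2 = 26/63
Sum = (40 + 48 + 34 + 40 + 15 + 26)/63 = 203/63

L = 203/63 = 3.2222 bits/symbol


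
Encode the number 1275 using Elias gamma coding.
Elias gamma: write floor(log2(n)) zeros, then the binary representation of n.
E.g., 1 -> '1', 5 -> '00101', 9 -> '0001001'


num_bits = floor(log2(1275)) + 1 = 11
leading_zeros = num_bits - 1 = 10
binary(1275) = 10011111011

Elias gamma(1275) = '0000000000' + '10011111011' = 000000000010011111011 (21 bits)


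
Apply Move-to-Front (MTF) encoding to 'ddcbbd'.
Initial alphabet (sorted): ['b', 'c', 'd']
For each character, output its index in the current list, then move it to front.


MTF encoding:
'd': index 2 in ['b', 'c', 'd'] -> ['d', 'b', 'c']
'd': index 0 in ['d', 'b', 'c'] -> ['d', 'b', 'c']
'c': index 2 in ['d', 'b', 'c'] -> ['c', 'd', 'b']
'b': index 2 in ['c', 'd', 'b'] -> ['b', 'c', 'd']
'b': index 0 in ['b', 'c', 'd'] -> ['b', 'c', 'd']
'd': index 2 in ['b', 'c', 'd'] -> ['d', 'b', 'c']


Output: [2, 0, 2, 2, 0, 2]


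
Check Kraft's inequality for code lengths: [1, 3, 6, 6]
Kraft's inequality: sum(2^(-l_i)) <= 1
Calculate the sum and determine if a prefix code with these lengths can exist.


Sum = 2^(-1) + 2^(-3) + 2^(-6) + 2^(-6)
    = 0.5 + 0.125 + 0.015625 + 0.015625
    = 42/64 = 0.65625
Since 0.65625 <= 1, Kraft's inequality IS satisfied.
A prefix code with these lengths CAN exist.

Kraft sum = 0.65625. Satisfied.


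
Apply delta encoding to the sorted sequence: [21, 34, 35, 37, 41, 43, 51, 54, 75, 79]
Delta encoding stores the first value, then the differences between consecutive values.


First value: 21
Deltas:
  34 - 21 = 13
  35 - 34 = 1
  37 - 35 = 2
  41 - 37 = 4
  43 - 41 = 2
  51 - 43 = 8
  54 - 51 = 3
  75 - 54 = 21
  79 - 75 = 4


Delta encoded: [21, 13, 1, 2, 4, 2, 8, 3, 21, 4]


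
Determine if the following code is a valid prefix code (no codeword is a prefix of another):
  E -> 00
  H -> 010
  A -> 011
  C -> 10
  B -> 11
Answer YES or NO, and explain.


Checking each pair (does one codeword prefix another?):
  E='00' vs H='010': no prefix
  E='00' vs A='011': no prefix
  E='00' vs C='10': no prefix
  E='00' vs B='11': no prefix
  H='010' vs E='00': no prefix
  H='010' vs A='011': no prefix
  H='010' vs C='10': no prefix
  H='010' vs B='11': no prefix
  A='011' vs E='00': no prefix
  A='011' vs H='010': no prefix
  A='011' vs C='10': no prefix
  A='011' vs B='11': no prefix
  C='10' vs E='00': no prefix
  C='10' vs H='010': no prefix
  C='10' vs A='011': no prefix
  C='10' vs B='11': no prefix
  B='11' vs E='00': no prefix
  B='11' vs H='010': no prefix
  B='11' vs A='011': no prefix
  B='11' vs C='10': no prefix
No violation found over all pairs.

YES -- this is a valid prefix code. No codeword is a prefix of any other codeword.


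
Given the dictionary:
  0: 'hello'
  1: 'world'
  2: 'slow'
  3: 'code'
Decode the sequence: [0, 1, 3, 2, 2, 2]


Look up each index in the dictionary:
  0 -> 'hello'
  1 -> 'world'
  3 -> 'code'
  2 -> 'slow'
  2 -> 'slow'
  2 -> 'slow'

Decoded: "hello world code slow slow slow"


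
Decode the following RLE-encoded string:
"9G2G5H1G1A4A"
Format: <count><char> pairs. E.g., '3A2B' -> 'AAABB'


Expanding each <count><char> pair:
  9G -> 'GGGGGGGGG'
  2G -> 'GG'
  5H -> 'HHHHH'
  1G -> 'G'
  1A -> 'A'
  4A -> 'AAAA'

Decoded = GGGGGGGGGGGHHHHHGAAAAA


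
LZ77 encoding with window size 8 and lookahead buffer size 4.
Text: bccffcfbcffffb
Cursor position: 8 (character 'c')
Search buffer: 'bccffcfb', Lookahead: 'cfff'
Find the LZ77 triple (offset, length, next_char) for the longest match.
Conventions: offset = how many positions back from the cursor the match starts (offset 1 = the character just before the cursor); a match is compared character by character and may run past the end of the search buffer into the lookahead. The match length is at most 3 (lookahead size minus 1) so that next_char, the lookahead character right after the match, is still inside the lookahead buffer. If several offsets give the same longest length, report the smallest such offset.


Try each offset into the search buffer:
  offset=1 (pos 7, char 'b'): match length 0
  offset=2 (pos 6, char 'f'): match length 0
  offset=3 (pos 5, char 'c'): match length 2
  offset=4 (pos 4, char 'f'): match length 0
  offset=5 (pos 3, char 'f'): match length 0
  offset=6 (pos 2, char 'c'): match length 3
  offset=7 (pos 1, char 'c'): match length 1
  offset=8 (pos 0, char 'b'): match length 0
Longest match has length 3 at offset 6.
next_char = character at position 8 + 3 = 11 -> 'f'

Best match: offset=6, length=3 (matching 'cff' starting at position 2)
LZ77 triple: (6, 3, 'f')


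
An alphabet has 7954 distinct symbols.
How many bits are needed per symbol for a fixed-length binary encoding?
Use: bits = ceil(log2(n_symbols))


log2(7954) = 12.9575
Bracket: 2^12 = 4096 < 7954 <= 2^13 = 8192
So ceil(log2(7954)) = 13

bits = ceil(log2(7954)) = ceil(12.9575) = 13 bits


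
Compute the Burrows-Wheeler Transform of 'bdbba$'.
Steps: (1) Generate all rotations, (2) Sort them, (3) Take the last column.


Rotations (sorted):
  0: $bdbba -> last char: a
  1: a$bdbb -> last char: b
  2: ba$bdb -> last char: b
  3: bba$bd -> last char: d
  4: bdbba$ -> last char: $
  5: dbba$b -> last char: b


BWT = abbd$b


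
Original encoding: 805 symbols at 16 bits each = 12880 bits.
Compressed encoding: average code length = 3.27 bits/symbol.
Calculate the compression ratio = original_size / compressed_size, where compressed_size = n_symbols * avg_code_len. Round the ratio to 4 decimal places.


original_size = n_symbols * orig_bits = 805 * 16 = 12880 bits
compressed_size = n_symbols * avg_code_len = 805 * 3.27 = 2632.35 bits
ratio = original_size / compressed_size = 12880 / 2632.35 = 4.893

Compression ratio = 4.893


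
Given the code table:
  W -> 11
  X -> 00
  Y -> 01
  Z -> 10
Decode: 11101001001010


Decoding:
11 -> W
10 -> Z
10 -> Z
01 -> Y
00 -> X
10 -> Z
10 -> Z


Result: WZZYXZZ


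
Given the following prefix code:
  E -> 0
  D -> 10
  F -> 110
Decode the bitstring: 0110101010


Decoding step by step:
Bits 0 -> E
Bits 110 -> F
Bits 10 -> D
Bits 10 -> D
Bits 10 -> D


Decoded message: EFDDD


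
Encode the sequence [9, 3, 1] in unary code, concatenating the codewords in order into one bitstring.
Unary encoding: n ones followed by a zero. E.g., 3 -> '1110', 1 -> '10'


Encode each number as n ones followed by a terminating 0:
  9 -> 1111111110 (10 bits)
  3 -> 1110 (4 bits)
  1 -> 10 (2 bits)
Total length = 10 + 4 + 2 = 16 bits.

Unary([9, 3, 1]) = 1111111110111010 (16 bits)


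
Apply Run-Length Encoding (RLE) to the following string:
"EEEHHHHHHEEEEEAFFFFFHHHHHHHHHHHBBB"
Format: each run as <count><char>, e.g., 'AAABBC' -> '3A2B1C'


Scanning runs left to right:
  i=0: run of 'E' x 3 -> '3E'
  i=3: run of 'H' x 6 -> '6H'
  i=9: run of 'E' x 5 -> '5E'
  i=14: run of 'A' x 1 -> '1A'
  i=15: run of 'F' x 5 -> '5F'
  i=20: run of 'H' x 11 -> '11H'
  i=31: run of 'B' x 3 -> '3B'

RLE = 3E6H5E1A5F11H3B


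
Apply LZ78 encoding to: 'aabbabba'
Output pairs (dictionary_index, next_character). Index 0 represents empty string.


LZ78 encoding steps:
Dictionary: {0: ''}
Step 1: w='' (idx 0), next='a' -> output (0, 'a'), add 'a' as idx 1
Step 2: w='a' (idx 1), next='b' -> output (1, 'b'), add 'ab' as idx 2
Step 3: w='' (idx 0), next='b' -> output (0, 'b'), add 'b' as idx 3
Step 4: w='ab' (idx 2), next='b' -> output (2, 'b'), add 'abb' as idx 4
Step 5: w='a' (idx 1), end of input -> output (1, '')


Encoded: [(0, 'a'), (1, 'b'), (0, 'b'), (2, 'b'), (1, '')]


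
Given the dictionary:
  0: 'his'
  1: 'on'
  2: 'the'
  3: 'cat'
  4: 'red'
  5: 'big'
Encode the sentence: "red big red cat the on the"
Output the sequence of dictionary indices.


Look up each word in the dictionary:
  'red' -> 4
  'big' -> 5
  'red' -> 4
  'cat' -> 3
  'the' -> 2
  'on' -> 1
  'the' -> 2

Encoded: [4, 5, 4, 3, 2, 1, 2]


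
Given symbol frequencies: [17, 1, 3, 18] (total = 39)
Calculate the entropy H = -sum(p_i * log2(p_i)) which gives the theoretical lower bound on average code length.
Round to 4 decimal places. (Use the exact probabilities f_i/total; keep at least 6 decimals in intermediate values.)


Per-symbol terms -p_i * log2(p_i) with p_i = f_i/39:
  p = 17/39 = 0.435897: log2(p) = -1.197939, -p*log2(p) = 0.522179
  p = 1/39 = 0.025641: log2(p) = -5.285402, -p*log2(p) = 0.135523
  p = 3/39 = 0.076923: log2(p) = -3.700440, -p*log2(p) = 0.284649
  p = 18/39 = 0.461538: log2(p) = -1.115477, -p*log2(p) = 0.514836
H = 0.522179 + 0.135523 + 0.284649 + 0.514836 = 1.457187

H = 1.4572 bits/symbol


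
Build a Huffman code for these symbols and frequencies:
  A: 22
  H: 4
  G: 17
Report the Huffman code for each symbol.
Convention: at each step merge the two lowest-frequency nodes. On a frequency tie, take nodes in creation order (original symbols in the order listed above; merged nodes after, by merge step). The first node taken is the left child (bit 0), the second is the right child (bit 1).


Huffman tree construction:
Step 1: Merge H(4) + G(17) = 21
Step 2: Merge (H+G)(21) + A(22) = 43
Read each symbol's code off the tree from the root (left child = 0, right child = 1).

Codes:
  A: 1 (length 1)
  H: 00 (length 2)
  G: 01 (length 2)
Average code length: 64/43 = 1.4884 bits/symbol


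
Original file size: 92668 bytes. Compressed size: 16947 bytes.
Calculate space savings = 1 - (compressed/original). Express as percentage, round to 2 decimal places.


ratio = compressed/original = 16947/92668 = 0.182879
savings = 1 - ratio = 1 - 0.182879 = 0.817121
as a percentage: 0.817121 * 100 = 81.71%

Space savings = 1 - 16947/92668 = 81.71%


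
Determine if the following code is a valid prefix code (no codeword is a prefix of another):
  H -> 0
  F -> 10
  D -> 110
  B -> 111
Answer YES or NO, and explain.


Checking each pair (does one codeword prefix another?):
  H='0' vs F='10': no prefix
  H='0' vs D='110': no prefix
  H='0' vs B='111': no prefix
  F='10' vs H='0': no prefix
  F='10' vs D='110': no prefix
  F='10' vs B='111': no prefix
  D='110' vs H='0': no prefix
  D='110' vs F='10': no prefix
  D='110' vs B='111': no prefix
  B='111' vs H='0': no prefix
  B='111' vs F='10': no prefix
  B='111' vs D='110': no prefix
No violation found over all pairs.

YES -- this is a valid prefix code. No codeword is a prefix of any other codeword.


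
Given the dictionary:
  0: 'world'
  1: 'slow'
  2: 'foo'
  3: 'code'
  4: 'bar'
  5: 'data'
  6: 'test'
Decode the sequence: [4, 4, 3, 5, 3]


Look up each index in the dictionary:
  4 -> 'bar'
  4 -> 'bar'
  3 -> 'code'
  5 -> 'data'
  3 -> 'code'

Decoded: "bar bar code data code"


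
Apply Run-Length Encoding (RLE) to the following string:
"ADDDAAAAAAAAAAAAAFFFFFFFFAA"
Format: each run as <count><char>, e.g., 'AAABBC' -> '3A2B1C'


Scanning runs left to right:
  i=0: run of 'A' x 1 -> '1A'
  i=1: run of 'D' x 3 -> '3D'
  i=4: run of 'A' x 13 -> '13A'
  i=17: run of 'F' x 8 -> '8F'
  i=25: run of 'A' x 2 -> '2A'

RLE = 1A3D13A8F2A


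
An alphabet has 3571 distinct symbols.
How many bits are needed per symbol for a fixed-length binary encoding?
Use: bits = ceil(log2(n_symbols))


log2(3571) = 11.8021
Bracket: 2^11 = 2048 < 3571 <= 2^12 = 4096
So ceil(log2(3571)) = 12

bits = ceil(log2(3571)) = ceil(11.8021) = 12 bits


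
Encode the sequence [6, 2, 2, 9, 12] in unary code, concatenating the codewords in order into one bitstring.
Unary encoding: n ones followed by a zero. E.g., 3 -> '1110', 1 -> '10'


Encode each number as n ones followed by a terminating 0:
  6 -> 1111110 (7 bits)
  2 -> 110 (3 bits)
  2 -> 110 (3 bits)
  9 -> 1111111110 (10 bits)
  12 -> 1111111111110 (13 bits)
Total length = 7 + 3 + 3 + 10 + 13 = 36 bits.

Unary([6, 2, 2, 9, 12]) = 111111011011011111111101111111111110 (36 bits)


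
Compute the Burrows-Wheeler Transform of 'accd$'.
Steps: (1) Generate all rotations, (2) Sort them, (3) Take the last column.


Rotations (sorted):
  0: $accd -> last char: d
  1: accd$ -> last char: $
  2: ccd$a -> last char: a
  3: cd$ac -> last char: c
  4: d$acc -> last char: c


BWT = d$acc


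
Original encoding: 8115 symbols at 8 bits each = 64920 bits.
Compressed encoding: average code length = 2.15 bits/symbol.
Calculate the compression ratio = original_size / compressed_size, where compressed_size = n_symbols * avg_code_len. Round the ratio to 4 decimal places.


original_size = n_symbols * orig_bits = 8115 * 8 = 64920 bits
compressed_size = n_symbols * avg_code_len = 8115 * 2.15 = 17447.25 bits
ratio = original_size / compressed_size = 64920 / 17447.25 = 3.7209

Compression ratio = 3.7209


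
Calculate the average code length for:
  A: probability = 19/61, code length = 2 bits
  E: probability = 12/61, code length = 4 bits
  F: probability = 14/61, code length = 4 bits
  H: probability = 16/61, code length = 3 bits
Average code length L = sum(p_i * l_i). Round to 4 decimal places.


Weighted contributions p_i * l_i:
  A: (19/61) * 2 = 38/61
  E: (12/61) * 4 = 48/61
  F: (14/61) * 4 = 56/61
  H: (16/61) * 3 = 48/61
Sum = (38 + 48 + 56 + 48)/61 = 190/61

L = 190/61 = 3.1148 bits/symbol


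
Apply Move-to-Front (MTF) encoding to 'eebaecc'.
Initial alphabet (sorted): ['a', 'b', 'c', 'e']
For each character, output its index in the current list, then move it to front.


MTF encoding:
'e': index 3 in ['a', 'b', 'c', 'e'] -> ['e', 'a', 'b', 'c']
'e': index 0 in ['e', 'a', 'b', 'c'] -> ['e', 'a', 'b', 'c']
'b': index 2 in ['e', 'a', 'b', 'c'] -> ['b', 'e', 'a', 'c']
'a': index 2 in ['b', 'e', 'a', 'c'] -> ['a', 'b', 'e', 'c']
'e': index 2 in ['a', 'b', 'e', 'c'] -> ['e', 'a', 'b', 'c']
'c': index 3 in ['e', 'a', 'b', 'c'] -> ['c', 'e', 'a', 'b']
'c': index 0 in ['c', 'e', 'a', 'b'] -> ['c', 'e', 'a', 'b']


Output: [3, 0, 2, 2, 2, 3, 0]


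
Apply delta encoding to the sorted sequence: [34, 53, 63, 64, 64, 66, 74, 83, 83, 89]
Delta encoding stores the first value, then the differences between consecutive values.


First value: 34
Deltas:
  53 - 34 = 19
  63 - 53 = 10
  64 - 63 = 1
  64 - 64 = 0
  66 - 64 = 2
  74 - 66 = 8
  83 - 74 = 9
  83 - 83 = 0
  89 - 83 = 6


Delta encoded: [34, 19, 10, 1, 0, 2, 8, 9, 0, 6]


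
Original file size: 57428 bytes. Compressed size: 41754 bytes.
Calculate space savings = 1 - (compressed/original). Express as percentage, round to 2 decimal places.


ratio = compressed/original = 41754/57428 = 0.727067
savings = 1 - ratio = 1 - 0.727067 = 0.272933
as a percentage: 0.272933 * 100 = 27.29%

Space savings = 1 - 41754/57428 = 27.29%


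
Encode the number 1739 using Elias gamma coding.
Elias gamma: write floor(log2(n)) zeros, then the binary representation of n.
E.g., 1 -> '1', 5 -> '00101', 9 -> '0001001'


num_bits = floor(log2(1739)) + 1 = 11
leading_zeros = num_bits - 1 = 10
binary(1739) = 11011001011

Elias gamma(1739) = '0000000000' + '11011001011' = 000000000011011001011 (21 bits)


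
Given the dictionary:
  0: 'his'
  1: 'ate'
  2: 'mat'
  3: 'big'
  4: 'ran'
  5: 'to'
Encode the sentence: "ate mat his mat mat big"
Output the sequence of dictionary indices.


Look up each word in the dictionary:
  'ate' -> 1
  'mat' -> 2
  'his' -> 0
  'mat' -> 2
  'mat' -> 2
  'big' -> 3

Encoded: [1, 2, 0, 2, 2, 3]


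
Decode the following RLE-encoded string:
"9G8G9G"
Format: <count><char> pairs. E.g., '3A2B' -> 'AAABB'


Expanding each <count><char> pair:
  9G -> 'GGGGGGGGG'
  8G -> 'GGGGGGGG'
  9G -> 'GGGGGGGGG'

Decoded = GGGGGGGGGGGGGGGGGGGGGGGGGG


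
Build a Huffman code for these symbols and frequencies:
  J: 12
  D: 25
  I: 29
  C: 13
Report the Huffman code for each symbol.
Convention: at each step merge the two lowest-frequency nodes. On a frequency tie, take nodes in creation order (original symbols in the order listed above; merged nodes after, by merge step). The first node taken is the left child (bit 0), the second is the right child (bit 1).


Huffman tree construction:
Step 1: Merge J(12) + C(13) = 25
Step 2: Merge D(25) + (J+C)(25) = 50
Step 3: Merge I(29) + (D+(J+C))(50) = 79
Read each symbol's code off the tree from the root (left child = 0, right child = 1).

Codes:
  J: 110 (length 3)
  D: 10 (length 2)
  I: 0 (length 1)
  C: 111 (length 3)
Average code length: 154/79 = 1.9494 bits/symbol


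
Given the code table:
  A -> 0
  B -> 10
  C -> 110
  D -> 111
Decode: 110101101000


Decoding:
110 -> C
10 -> B
110 -> C
10 -> B
0 -> A
0 -> A


Result: CBCBAA


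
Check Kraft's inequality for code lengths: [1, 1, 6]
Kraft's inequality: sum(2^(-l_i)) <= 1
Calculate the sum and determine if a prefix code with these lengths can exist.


Sum = 2^(-1) + 2^(-1) + 2^(-6)
    = 0.5 + 0.5 + 0.015625
    = 65/64 = 1.015625
Since 1.015625 > 1, Kraft's inequality is NOT satisfied.
A prefix code with these lengths CANNOT exist.

Kraft sum = 1.015625. Not satisfied.


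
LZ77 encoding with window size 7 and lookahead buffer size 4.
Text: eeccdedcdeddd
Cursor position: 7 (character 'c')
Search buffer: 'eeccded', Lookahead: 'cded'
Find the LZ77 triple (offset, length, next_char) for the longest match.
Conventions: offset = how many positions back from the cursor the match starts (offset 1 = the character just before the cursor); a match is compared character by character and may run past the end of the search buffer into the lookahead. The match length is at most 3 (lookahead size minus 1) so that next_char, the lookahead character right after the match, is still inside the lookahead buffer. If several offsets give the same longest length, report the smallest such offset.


Try each offset into the search buffer:
  offset=1 (pos 6, char 'd'): match length 0
  offset=2 (pos 5, char 'e'): match length 0
  offset=3 (pos 4, char 'd'): match length 0
  offset=4 (pos 3, char 'c'): match length 3
  offset=5 (pos 2, char 'c'): match length 1
  offset=6 (pos 1, char 'e'): match length 0
  offset=7 (pos 0, char 'e'): match length 0
Longest match has length 3 at offset 4.
next_char = character at position 7 + 3 = 10 -> 'd'

Best match: offset=4, length=3 (matching 'cde' starting at position 3)
LZ77 triple: (4, 3, 'd')


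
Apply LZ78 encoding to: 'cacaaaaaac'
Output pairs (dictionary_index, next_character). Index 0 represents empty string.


LZ78 encoding steps:
Dictionary: {0: ''}
Step 1: w='' (idx 0), next='c' -> output (0, 'c'), add 'c' as idx 1
Step 2: w='' (idx 0), next='a' -> output (0, 'a'), add 'a' as idx 2
Step 3: w='c' (idx 1), next='a' -> output (1, 'a'), add 'ca' as idx 3
Step 4: w='a' (idx 2), next='a' -> output (2, 'a'), add 'aa' as idx 4
Step 5: w='aa' (idx 4), next='a' -> output (4, 'a'), add 'aaa' as idx 5
Step 6: w='c' (idx 1), end of input -> output (1, '')


Encoded: [(0, 'c'), (0, 'a'), (1, 'a'), (2, 'a'), (4, 'a'), (1, '')]


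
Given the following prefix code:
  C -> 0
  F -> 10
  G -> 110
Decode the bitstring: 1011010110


Decoding step by step:
Bits 10 -> F
Bits 110 -> G
Bits 10 -> F
Bits 110 -> G


Decoded message: FGFG


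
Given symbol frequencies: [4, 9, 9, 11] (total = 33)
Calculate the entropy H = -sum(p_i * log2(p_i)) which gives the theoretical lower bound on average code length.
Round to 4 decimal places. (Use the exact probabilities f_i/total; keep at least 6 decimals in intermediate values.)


Per-symbol terms -p_i * log2(p_i) with p_i = f_i/33:
  p = 4/33 = 0.121212: log2(p) = -3.044394, -p*log2(p) = 0.369017
  p = 9/33 = 0.272727: log2(p) = -1.874469, -p*log2(p) = 0.511219
  p = 9/33 = 0.272727: log2(p) = -1.874469, -p*log2(p) = 0.511219
  p = 11/33 = 0.333333: log2(p) = -1.584963, -p*log2(p) = 0.528321
H = 0.369017 + 0.511219 + 0.511219 + 0.528321 = 1.919776

H = 1.9198 bits/symbol
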